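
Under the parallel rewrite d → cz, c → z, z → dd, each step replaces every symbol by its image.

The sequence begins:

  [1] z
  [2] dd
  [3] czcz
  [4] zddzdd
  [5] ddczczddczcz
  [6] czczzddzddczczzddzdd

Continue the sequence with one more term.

zddzddddczczddczczzddzddddczczddczcz

φ(czczzddzddczczzddzdd) expands symbol-by-symbol to z dd z dd dd cz cz dd cz cz z dd z dd dd cz cz dd cz cz; joining the 20 pieces gives the next term.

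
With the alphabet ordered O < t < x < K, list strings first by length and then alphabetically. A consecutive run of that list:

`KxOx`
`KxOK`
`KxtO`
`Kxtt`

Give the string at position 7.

KxxO

Advancing 3 positions from Kxtt through Kxtt → Kxtx → KxtK reaches term 7.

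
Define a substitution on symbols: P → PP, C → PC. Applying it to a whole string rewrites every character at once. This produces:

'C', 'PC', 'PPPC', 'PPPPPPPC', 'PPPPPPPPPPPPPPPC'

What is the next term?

Rewriting the 16 symbols of PPPPPPPPPPPPPPPC one by one yields PP PP PP PP PP PP PP PP PP PP PP PP PP PP PP PC; concatenated:

PPPPPPPPPPPPPPPPPPPPPPPPPPPPPPPC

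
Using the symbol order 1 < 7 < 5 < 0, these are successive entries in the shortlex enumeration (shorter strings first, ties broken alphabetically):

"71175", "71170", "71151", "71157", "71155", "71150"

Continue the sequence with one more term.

Treat 71150 as a base-4 numeral over the given alphabet and add one, carrying through any trailing 0's.

71101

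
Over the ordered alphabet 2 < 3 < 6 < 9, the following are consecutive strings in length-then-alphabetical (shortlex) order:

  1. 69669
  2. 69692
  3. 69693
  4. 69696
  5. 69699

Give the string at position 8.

69926

Continuing the enumeration 3 steps past 69699: 69699 → 69922 → 69923 → (answer).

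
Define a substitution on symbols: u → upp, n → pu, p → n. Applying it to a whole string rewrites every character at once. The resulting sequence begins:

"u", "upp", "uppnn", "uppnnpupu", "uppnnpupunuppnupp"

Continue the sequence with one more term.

Rewriting the 17 symbols of uppnnpupunuppnupp one by one yields upp n n pu pu n upp n upp pu upp n n pu upp n n; concatenated:

uppnnpupunuppnupppuuppnnpuuppnn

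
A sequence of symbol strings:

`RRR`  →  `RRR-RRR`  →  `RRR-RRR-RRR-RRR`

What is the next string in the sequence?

RRR-RRR-RRR-RRR-RRR-RRR-RRR-RRR

Each string is two copies of the previous one joined by '-'.
So the next term is two copies of RRR-RRR-RRR-RRR with '-' between the halves.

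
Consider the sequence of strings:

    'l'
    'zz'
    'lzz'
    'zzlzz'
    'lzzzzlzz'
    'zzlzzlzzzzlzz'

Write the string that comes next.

Each term (from the third on) is the two preceding terms concatenated in order: term 3 = l·zz = lzz.
The next term joins lzzzzlzz and zzlzzlzzzzlzz.

lzzzzlzzzzlzzlzzzzlzz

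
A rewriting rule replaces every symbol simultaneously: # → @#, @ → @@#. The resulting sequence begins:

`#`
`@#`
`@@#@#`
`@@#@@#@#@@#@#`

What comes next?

@@#@@#@#@@#@@#@#@@#@#@@#@@#@#@@#@#

Applying the rule to each of the 13 symbols of @@#@@#@#@@#@# gives the pieces @@# @@# @# @@# @@# @# @@# @# @@# @@# @# @@# @#, which concatenate to the answer.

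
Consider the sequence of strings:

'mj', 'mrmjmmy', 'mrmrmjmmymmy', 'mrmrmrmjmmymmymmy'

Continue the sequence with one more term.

Every step adds mr to the front and mmy to the end of the previous string.
One more step from mrmrmrmjmmymmymmy gives the answer.

mrmrmrmrmjmmymmymmymmy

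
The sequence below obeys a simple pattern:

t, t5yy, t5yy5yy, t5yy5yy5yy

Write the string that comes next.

The strings grow by a fixed suffix 5yy each time.
One more step from t5yy5yy5yy gives the answer.

t5yy5yy5yy5yy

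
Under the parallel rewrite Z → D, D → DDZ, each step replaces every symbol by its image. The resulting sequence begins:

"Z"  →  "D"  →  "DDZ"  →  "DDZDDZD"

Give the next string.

DDZDDZDDDZDDZDDDZ

Expanding DDZDDZD: D→DDZ, D→DDZ, Z→D, D→DDZ, D→DDZ, Z→D, D→DDZ. Concatenated: DDZ DDZ D DDZ DDZ D DDZ.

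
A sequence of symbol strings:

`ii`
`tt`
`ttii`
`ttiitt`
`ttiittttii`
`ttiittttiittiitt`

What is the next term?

From term 3 onward, concatenate the last term with the second-to-last: tt·ii = ttii, ttii·tt = ttiitt, …
The next term joins ttiittttiittiitt and ttiittttii.

ttiittttiittiittttiittttii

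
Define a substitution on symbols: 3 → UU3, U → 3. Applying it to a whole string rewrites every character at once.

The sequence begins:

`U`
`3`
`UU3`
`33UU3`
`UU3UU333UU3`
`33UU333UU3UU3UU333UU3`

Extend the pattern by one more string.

Rewriting the 21 symbols of 33UU333UU3UU3UU333UU3 one by one yields UU3 UU3 3 3 UU3 UU3 UU3 3 3 UU3 3 3 UU3 3 3 UU3 UU3 UU3 3 3 UU3; concatenated:

UU3UU333UU3UU3UU333UU333UU333UU3UU3UU333UU3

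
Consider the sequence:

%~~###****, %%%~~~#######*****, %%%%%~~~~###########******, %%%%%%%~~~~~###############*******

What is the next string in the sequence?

The n-th term is 2n-1 %'s then n+1 ~'s then 4n-1 #'s then n+3 *'s (n = 1, 2, …).
Setting n = 5 gives 9, 6, 19, 8 characters in each block.

%%%%%%%%%~~~~~~###################********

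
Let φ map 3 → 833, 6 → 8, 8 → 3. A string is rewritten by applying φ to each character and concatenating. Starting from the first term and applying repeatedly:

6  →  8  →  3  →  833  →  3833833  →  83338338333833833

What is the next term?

38338338333833833383383383338338333833833

Replace each of the 17 characters of 83338338333833833 in place — 3 833 833 833 3 833 833 3 833 833 833 3 833 833 3 833 833 — and concatenate.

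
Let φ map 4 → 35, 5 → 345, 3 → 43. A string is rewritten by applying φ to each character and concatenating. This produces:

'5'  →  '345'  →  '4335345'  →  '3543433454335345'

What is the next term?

433453543354343353453543433454335345

Applying the rule to each of the 16 symbols of 3543433454335345 gives the pieces 43 345 35 43 35 43 43 35 345 35 43 43 345 43 35 345, which concatenate to the answer.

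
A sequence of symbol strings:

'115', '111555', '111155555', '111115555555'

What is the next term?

111111555555555

Each string has the form 1^{n+1} 5^{2n-1} (n = 1, 2, …).
For the next term, n = 5, so the run lengths are 6, 9.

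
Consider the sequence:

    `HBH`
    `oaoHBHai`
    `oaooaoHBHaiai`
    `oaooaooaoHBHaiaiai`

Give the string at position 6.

oaooaooaooaooaoHBHaiaiaiaiai

Each term wraps the previous one in oao on the left and ai on the right.
From oaooaooaoHBHaiaiai, 2 further steps: oaooaooaoHBHaiaiai → oaooaooaooaoHBHaiaiaiai → (answer).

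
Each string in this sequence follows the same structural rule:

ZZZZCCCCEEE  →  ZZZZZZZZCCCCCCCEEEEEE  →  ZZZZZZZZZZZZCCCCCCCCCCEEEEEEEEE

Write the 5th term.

The n-th term is 4n Z's then 3n+1 C's then 3n E's (n = 1, 2, …).
Setting n = 5 gives 20, 16, 15 characters in each block.

ZZZZZZZZZZZZZZZZZZZZCCCCCCCCCCCCCCCCEEEEEEEEEEEEEEE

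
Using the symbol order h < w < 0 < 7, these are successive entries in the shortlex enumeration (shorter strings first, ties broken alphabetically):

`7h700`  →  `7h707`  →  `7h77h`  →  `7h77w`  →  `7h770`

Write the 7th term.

7whhh

Advancing 2 positions from 7h770 through 7h770 → 7h777 reaches term 7.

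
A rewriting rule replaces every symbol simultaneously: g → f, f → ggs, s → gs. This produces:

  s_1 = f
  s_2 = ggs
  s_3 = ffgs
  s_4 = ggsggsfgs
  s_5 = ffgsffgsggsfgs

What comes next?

φ(ffgsffgsggsfgs) expands symbol-by-symbol to ggs ggs f gs ggs ggs f gs f f gs ggs f gs; joining the 14 pieces gives the next term.

ggsggsfgsggsggsfgsffgsggsfgs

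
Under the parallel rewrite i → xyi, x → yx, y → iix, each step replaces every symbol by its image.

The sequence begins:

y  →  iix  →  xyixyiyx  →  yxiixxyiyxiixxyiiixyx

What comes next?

Applying the rule to each of the 21 symbols of yxiixxyiyxiixxyiiixyx gives the pieces iix yx xyi xyi yx yx iix xyi iix yx xyi xyi yx yx iix xyi xyi xyi yx iix yx, which concatenate to the answer.

iixyxxyixyiyxyxiixxyiiixyxxyixyiyxyxiixxyixyixyiyxiixyx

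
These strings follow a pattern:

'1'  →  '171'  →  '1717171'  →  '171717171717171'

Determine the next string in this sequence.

Every step duplicates the string with '7' between the halves.
So the next term is two copies of 171717171717171 with '7' between the halves.

1717171717171717171717171717171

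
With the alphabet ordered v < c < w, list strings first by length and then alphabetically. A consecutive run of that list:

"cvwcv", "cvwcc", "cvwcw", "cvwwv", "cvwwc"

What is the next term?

Treat cvwwc as a base-3 numeral over the given alphabet and add one, carrying through any trailing w's.

cvwww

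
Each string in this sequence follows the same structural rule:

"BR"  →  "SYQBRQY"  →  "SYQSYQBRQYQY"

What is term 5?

SYQSYQSYQSYQBRQYQYQYQY

Every step adds SYQ to the front and QY to the end of the previous string.
From SYQSYQBRQYQY, 2 further steps: SYQSYQBRQYQY → SYQSYQSYQBRQYQYQY → (answer).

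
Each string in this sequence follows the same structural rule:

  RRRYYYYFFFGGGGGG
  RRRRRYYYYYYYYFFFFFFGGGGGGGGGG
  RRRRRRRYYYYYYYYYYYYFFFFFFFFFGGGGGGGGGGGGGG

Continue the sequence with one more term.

Reading off run lengths: R runs 3, 5, 7; Y runs 4, 8, 12; F runs 3, 6, 9; G runs 6, 10, 14 — each is linear in n (n = 1, 2, …).
Setting n = 4 gives 9, 16, 12, 18 characters in each block.

RRRRRRRRRYYYYYYYYYYYYYYYYFFFFFFFFFFFFGGGGGGGGGGGGGGGGGG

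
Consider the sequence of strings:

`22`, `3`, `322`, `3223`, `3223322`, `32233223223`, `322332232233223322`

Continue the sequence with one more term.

Each term (from the third on) is the previous term followed by the one before it: term 3 = 3·22 = 322.
Continuing: 322332232233223322 · 32233223223 gives term 8.

32233223223322332232233223223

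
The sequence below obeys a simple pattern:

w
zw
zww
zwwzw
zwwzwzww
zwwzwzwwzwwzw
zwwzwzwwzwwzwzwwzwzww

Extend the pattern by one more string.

This is a Fibonacci-style word recurrence s(k) = s(k−1)·s(k−2): e.g. zw·w = zww.
Continuing: zwwzwzwwzwwzwzwwzwzww · zwwzwzwwzwwzw gives term 8.

zwwzwzwwzwwzwzwwzwzwwzwwzwzwwzwwzw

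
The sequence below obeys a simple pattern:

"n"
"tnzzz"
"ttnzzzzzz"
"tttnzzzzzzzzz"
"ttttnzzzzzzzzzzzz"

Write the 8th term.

tttttttnzzzzzzzzzzzzzzzzzzzzz

Every step adds t to the front and zzz to the end of the previous string.
From ttttnzzzzzzzzzzzz, 3 further steps: ttttnzzzzzzzzzzzz → tttttnzzzzzzzzzzzzzzz → ttttttnzzzzzzzzzzzzzzzzzz → (answer).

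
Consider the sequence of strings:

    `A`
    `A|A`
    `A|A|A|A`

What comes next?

A|A|A|A|A|A|A|A

s(k+1) = s(k)·|·s(k) — each term doubles the last with '|' between the halves.
One more doubling of A|A|A|A gives the answer.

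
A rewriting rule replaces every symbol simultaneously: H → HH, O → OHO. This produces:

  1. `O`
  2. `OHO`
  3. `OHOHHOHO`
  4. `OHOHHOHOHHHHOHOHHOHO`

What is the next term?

Rewriting the 20 symbols of OHOHHOHOHHHHOHOHHOHO one by one yields OHO HH OHO HH HH OHO HH OHO HH HH HH HH OHO HH OHO HH HH OHO HH OHO; concatenated:

OHOHHOHOHHHHOHOHHOHOHHHHHHHHOHOHHOHOHHHHOHOHHOHO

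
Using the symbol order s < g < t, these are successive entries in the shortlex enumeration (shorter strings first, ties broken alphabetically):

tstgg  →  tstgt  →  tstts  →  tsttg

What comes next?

The successor of tsttg increments the rightmost position that isn't already t and resets every position after it to s.

tsttt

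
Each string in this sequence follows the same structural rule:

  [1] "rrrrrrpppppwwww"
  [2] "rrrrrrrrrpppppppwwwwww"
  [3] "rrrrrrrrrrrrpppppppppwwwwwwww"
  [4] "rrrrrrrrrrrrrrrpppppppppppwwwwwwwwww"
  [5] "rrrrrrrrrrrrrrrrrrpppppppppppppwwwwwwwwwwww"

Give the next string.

rrrrrrrrrrrrrrrrrrrrrpppppppppppppppwwwwwwwwwwwwww

The n-th term is 3n r's then 2n+1 p's then 2n w's, where the shown terms are n = 2, 3, 4, 5, 6.
Setting n = 7 gives 21, 15, 14 characters in each block.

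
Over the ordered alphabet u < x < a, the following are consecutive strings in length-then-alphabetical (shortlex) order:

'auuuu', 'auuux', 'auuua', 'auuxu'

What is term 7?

auuau

Stepping forward 3 times from auuxu: auuxu → auuxx → auuxa, then the target.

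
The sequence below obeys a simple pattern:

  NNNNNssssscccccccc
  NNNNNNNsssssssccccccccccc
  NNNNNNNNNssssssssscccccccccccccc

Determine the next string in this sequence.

Term n consists of 2n+1 N's, followed by 2n+1 s's, followed by 3n+2 c's, where the shown terms are n = 2, 3, 4.
For the next term, n = 5, so the run lengths are 11, 11, 17.

NNNNNNNNNNNsssssssssssccccccccccccccccc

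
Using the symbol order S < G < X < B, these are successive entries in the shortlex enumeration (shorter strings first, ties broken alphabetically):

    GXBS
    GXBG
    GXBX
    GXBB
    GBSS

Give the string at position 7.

GBSX

Advancing 2 positions from GBSS through GBSS → GBSG reaches term 7.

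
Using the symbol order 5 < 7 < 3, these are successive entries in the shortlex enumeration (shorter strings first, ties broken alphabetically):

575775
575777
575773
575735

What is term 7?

575355

Advancing 3 positions from 575735 through 575735 → 575737 → 575733 reaches term 7.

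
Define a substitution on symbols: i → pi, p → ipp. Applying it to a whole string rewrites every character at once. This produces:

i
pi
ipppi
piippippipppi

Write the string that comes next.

Applying the rule to each of the 13 symbols of piippippipppi gives the pieces ipp pi pi ipp ipp pi ipp ipp pi ipp ipp ipp pi, which concatenate to the answer.

ipppipiippipppiippipppiippippipppi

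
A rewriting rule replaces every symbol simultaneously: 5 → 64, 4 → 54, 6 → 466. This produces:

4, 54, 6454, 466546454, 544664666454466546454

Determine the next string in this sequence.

64545446646654466466466546454544664666454466546454

Replace each of the 21 characters of 544664666454466546454 in place — 64 54 54 466 466 54 466 466 466 54 64 54 54 466 466 64 54 466 54 64 54 — and concatenate.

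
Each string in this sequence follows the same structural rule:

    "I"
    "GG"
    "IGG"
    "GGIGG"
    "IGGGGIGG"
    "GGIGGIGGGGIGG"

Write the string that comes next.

IGGGGIGGGGIGGIGGGGIGG

This is a Fibonacci-style word recurrence s(k) = s(k−2)·s(k−1): e.g. I·GG = IGG.
The next term joins IGGGGIGG and GGIGGIGGGGIGG.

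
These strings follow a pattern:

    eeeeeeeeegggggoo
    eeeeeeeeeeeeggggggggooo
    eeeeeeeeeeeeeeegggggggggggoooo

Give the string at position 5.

eeeeeeeeeeeeeeeeeeeeegggggggggggggggggoooooo

The n-th term is 3n+3 e's then 3n-1 g's then n o's, where the shown terms are n = 2, 3, 4.
Setting n = 6 gives 21, 17, 6 characters in each block.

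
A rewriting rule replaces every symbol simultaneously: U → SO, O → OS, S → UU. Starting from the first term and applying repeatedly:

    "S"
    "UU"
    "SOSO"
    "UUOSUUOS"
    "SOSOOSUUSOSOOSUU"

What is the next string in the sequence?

UUOSUUOSOSUUSOSOUUOSUUOSOSUUSOSO

Applying the rule to each of the 16 symbols of SOSOOSUUSOSOOSUU gives the pieces UU OS UU OS OS UU SO SO UU OS UU OS OS UU SO SO, which concatenate to the answer.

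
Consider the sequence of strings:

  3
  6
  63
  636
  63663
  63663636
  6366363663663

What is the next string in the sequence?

636636366366363663636

Each term (from the third on) is the previous term followed by the one before it: term 3 = 6·3 = 63.
So term 8 is 6366363663663·63663636.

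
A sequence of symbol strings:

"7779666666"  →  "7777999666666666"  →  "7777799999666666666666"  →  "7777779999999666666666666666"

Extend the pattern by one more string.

The n-th term is n+2 7's then 2n-1 9's then 3n+3 6's (n = 1, 2, …).
At n = 5 the blocks have lengths 7, 9, 18.

7777777999999999666666666666666666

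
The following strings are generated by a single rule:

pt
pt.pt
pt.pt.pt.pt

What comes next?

s(k+1) = s(k)·.·s(k) — each term doubles the last with '.' between the halves.
One more doubling of pt.pt.pt.pt gives the answer.

pt.pt.pt.pt.pt.pt.pt.pt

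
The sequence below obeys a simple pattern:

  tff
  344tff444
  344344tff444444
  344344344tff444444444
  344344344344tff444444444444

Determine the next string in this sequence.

s(k+1) = 344·s(k)·444, so each term gains 344 as a prefix and 444 as a suffix.
So the next term is 344·344344344344tff444444444444·444.

344344344344344tff444444444444444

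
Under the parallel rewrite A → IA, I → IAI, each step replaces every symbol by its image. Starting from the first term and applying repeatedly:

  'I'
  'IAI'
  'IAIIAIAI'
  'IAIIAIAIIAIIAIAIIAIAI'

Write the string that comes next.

Rewriting the 21 symbols of IAIIAIAIIAIIAIAIIAIAI one by one yields IAI IA IAI IAI IA IAI IA IAI IAI IA IAI IAI IA IAI IA IAI IAI IA IAI IA IAI; concatenated:

IAIIAIAIIAIIAIAIIAIAIIAIIAIAIIAIIAIAIIAIAIIAIIAIAIIAIAI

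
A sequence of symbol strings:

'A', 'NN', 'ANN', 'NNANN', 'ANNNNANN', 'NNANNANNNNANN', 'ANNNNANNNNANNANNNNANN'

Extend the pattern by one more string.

NNANNANNNNANNANNNNANNNNANNANNNNANN

This is a Fibonacci-style word recurrence s(k) = s(k−2)·s(k−1): e.g. A·NN = ANN.
So term 8 is NNANNANNNNANN·ANNNNANNNNANNANNNNANN.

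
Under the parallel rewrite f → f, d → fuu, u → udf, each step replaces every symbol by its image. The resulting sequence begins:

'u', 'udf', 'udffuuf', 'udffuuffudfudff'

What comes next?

udffuuffudfudfffudffuufudffuuff

Replace each of the 15 characters of udffuuffudfudff in place — udf fuu f f udf udf f f udf fuu f udf fuu f f — and concatenate.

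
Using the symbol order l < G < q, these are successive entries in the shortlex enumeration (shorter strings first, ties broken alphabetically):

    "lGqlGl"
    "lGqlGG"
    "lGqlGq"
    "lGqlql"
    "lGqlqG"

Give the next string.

The successor of lGqlqG increments the rightmost position that isn't already q and resets every position after it to l.

lGqlqq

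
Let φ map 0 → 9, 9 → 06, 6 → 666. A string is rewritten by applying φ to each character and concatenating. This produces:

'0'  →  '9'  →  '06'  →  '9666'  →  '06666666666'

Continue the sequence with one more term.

Rewriting each symbol of 06666666666: 0→9, 6→666, 6→666, 6→666, 6→666, 6→666, 6→666, 6→666, 6→666, 6→666, 6→666, which concatenates to 9 666 666 666 666 666 666 666 666 666 666.

9666666666666666666666666666666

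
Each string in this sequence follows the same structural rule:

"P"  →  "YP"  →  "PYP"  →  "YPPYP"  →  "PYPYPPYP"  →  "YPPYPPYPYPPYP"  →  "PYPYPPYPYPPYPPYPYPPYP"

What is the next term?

From term 3 onward, concatenate the second-to-last term with the last: P·YP = PYP, YP·PYP = YPPYP, …
The next term joins YPPYPPYPYPPYP and PYPYPPYPYPPYPPYPYPPYP.

YPPYPPYPYPPYPPYPYPPYPYPPYPPYPYPPYP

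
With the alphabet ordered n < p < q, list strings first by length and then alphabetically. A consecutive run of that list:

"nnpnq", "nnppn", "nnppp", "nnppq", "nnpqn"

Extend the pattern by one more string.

nnpqp

Treat nnpqn as a base-3 numeral over the given alphabet and add one, carrying through any trailing q's.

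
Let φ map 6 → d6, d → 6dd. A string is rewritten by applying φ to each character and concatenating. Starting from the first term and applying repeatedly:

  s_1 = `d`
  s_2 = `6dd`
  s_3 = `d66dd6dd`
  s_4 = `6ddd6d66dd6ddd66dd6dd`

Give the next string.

Rewriting the 21 symbols of 6ddd6d66dd6ddd66dd6dd one by one yields d6 6dd 6dd 6dd d6 6dd d6 d6 6dd 6dd d6 6dd 6dd 6dd d6 d6 6dd 6dd d6 6dd 6dd; concatenated:

d66dd6dd6ddd66ddd6d66dd6ddd66dd6dd6ddd6d66dd6ddd66dd6dd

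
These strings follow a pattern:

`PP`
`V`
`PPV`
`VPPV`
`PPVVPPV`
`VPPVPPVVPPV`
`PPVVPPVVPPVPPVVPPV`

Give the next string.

VPPVPPVVPPVPPVVPPVVPPVPPVVPPV

Each term (from the third on) is the two preceding terms concatenated in order: term 3 = PP·V = PPV.
The next term joins VPPVPPVVPPV and PPVVPPVVPPVPPVVPPV.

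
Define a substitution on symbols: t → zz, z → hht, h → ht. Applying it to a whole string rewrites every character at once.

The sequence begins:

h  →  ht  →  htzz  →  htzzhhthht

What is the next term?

htzzhhthhththtzzhthtzz

Apply φ to htzzhhthht symbol by symbol: h→ht, t→zz, z→hht, z→hht, h→ht, h→ht, t→zz, h→ht, h→ht, t→zz; joined: ht zz hht hht ht ht zz ht ht zz.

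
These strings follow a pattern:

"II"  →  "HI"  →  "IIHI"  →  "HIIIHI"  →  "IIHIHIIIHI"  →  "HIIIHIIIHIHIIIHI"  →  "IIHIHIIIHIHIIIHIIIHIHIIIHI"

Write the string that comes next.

HIIIHIIIHIHIIIHIIIHIHIIIHIHIIIHIIIHIHIIIHI

Each term (from the third on) is the two preceding terms concatenated in order: term 3 = II·HI = IIHI.
Continuing: HIIIHIIIHIHIIIHI · IIHIHIIIHIHIIIHIIIHIHIIIHI gives term 8.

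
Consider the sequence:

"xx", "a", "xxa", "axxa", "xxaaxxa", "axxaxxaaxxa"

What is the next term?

This is a Fibonacci-style word recurrence s(k) = s(k−2)·s(k−1): e.g. xx·a = xxa.
The next term joins xxaaxxa and axxaxxaaxxa.

xxaaxxaaxxaxxaaxxa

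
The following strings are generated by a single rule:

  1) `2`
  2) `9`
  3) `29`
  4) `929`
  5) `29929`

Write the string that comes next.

From term 3 onward, concatenate the second-to-last term with the last: 2·9 = 29, 9·29 = 929, …
The next term joins 929 and 29929.

92929929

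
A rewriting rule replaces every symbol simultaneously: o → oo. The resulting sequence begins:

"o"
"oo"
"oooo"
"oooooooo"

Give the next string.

Rewriting each symbol of oooooooo: o→oo, o→oo, o→oo, o→oo, o→oo, o→oo, o→oo, o→oo, which concatenates to oo oo oo oo oo oo oo oo.

oooooooooooooooo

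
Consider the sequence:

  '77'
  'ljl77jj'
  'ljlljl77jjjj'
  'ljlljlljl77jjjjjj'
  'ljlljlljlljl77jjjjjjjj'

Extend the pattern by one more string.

Every step adds ljl to the front and jj to the end of the previous string.
Applying this once more to ljlljlljlljl77jjjjjjjj:

ljlljlljlljlljl77jjjjjjjjjj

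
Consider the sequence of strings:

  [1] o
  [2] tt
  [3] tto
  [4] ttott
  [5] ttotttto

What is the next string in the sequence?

ttottttottott

From term 3 onward, concatenate the last term with the second-to-last: tt·o = tto, tto·tt = ttott, …
The next term joins ttotttto and ttott.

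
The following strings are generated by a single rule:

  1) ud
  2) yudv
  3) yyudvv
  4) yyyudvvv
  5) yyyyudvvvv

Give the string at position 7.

yyyyyyudvvvvvv

s(k+1) = y·s(k)·v, so each term gains y as a prefix and v as a suffix.
From yyyyudvvvv, 2 further steps: yyyyudvvvv → yyyyyudvvvvv → (answer).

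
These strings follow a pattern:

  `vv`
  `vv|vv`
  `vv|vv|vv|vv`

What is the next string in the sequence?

s(k+1) = s(k)·|·s(k) — each term doubles the last with '|' between the halves.
Doubling vv|vv|vv|vv with '|' between the halves:

vv|vv|vv|vv|vv|vv|vv|vv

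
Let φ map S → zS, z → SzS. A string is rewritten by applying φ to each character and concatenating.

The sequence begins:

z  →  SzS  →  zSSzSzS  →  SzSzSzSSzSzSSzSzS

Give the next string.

Rewriting the 17 symbols of SzSzSzSSzSzSSzSzS one by one yields zS SzS zS SzS zS SzS zS zS SzS zS SzS zS zS SzS zS SzS zS; concatenated:

zSSzSzSSzSzSSzSzSzSSzSzSSzSzSzSSzSzSSzSzS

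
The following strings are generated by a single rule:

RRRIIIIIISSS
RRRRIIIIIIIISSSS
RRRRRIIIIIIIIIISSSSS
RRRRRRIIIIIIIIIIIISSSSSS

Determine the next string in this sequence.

Term n consists of n+1 R's, followed by 2n+2 I's, followed by n+1 S's, where the shown terms are n = 2, 3, 4, 5.
For the next term, n = 6, so the run lengths are 7, 14, 7.

RRRRRRRIIIIIIIIIIIIIISSSSSSS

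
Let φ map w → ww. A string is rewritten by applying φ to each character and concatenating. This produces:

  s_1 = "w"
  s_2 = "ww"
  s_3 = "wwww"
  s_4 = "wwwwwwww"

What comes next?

Rewriting each symbol of wwwwwwww: w→ww, w→ww, w→ww, w→ww, w→ww, w→ww, w→ww, w→ww, which concatenates to ww ww ww ww ww ww ww ww.

wwwwwwwwwwwwwwww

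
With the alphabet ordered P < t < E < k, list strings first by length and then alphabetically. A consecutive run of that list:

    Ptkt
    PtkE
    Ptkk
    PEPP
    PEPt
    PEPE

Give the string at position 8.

PEtP

Stepping forward 2 times from PEPE: PEPE → PEPk, then the target.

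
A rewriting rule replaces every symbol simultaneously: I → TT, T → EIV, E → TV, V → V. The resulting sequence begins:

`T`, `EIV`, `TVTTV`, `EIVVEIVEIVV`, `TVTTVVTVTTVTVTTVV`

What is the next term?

EIVVEIVEIVVVEIVVEIVEIVVEIVVEIVEIVVV

Applying the rule to each of the 17 symbols of TVTTVVTVTTVTVTTVV gives the pieces EIV V EIV EIV V V EIV V EIV EIV V EIV V EIV EIV V V, which concatenate to the answer.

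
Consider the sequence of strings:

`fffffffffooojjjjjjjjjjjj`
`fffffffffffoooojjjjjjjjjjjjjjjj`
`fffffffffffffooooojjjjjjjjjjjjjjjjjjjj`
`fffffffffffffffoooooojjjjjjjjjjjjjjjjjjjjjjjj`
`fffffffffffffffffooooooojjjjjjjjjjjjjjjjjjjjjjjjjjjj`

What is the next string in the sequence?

fffffffffffffffffffoooooooojjjjjjjjjjjjjjjjjjjjjjjjjjjjjjjj

Term n consists of 2n+3 f's, followed by n o's, followed by 4n j's, where the shown terms are n = 3, 4, 5, 6, 7.
Setting n = 8 gives 19, 8, 32 characters in each block.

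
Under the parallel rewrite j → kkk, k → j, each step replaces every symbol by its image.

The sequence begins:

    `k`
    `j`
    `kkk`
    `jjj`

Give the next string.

kkkkkkkkk

Expanding jjj: j→kkk, j→kkk, j→kkk. Concatenated: kkk kkk kkk.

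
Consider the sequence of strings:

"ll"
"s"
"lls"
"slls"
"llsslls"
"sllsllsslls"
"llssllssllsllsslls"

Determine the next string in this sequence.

From term 3 onward, concatenate the second-to-last term with the last: ll·s = lls, s·lls = slls, …
The next term joins sllsllsslls and llssllssllsllsslls.

sllsllssllsllssllssllsllsslls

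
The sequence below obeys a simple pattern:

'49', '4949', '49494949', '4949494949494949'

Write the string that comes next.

Each string is two copies of the previous one concatenated.
One more doubling of 4949494949494949 gives the answer.

49494949494949494949494949494949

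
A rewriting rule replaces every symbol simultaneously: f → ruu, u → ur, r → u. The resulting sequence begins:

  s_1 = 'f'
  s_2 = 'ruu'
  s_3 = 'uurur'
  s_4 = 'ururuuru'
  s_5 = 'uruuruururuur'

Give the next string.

Rewriting the 13 symbols of uruuruururuur one by one yields ur u ur ur u ur ur u ur u ur ur u; concatenated:

uruururuururuuruururu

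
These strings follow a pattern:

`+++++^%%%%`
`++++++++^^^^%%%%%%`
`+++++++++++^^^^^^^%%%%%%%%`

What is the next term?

Reading off run lengths: + runs 5, 8, 11; ^ runs 1, 4, 7; % runs 4, 6, 8 — each is linear in n (n = 1, 2, …).
Setting n = 4 gives 14, 10, 10 characters in each block.

++++++++++++++^^^^^^^^^^%%%%%%%%%%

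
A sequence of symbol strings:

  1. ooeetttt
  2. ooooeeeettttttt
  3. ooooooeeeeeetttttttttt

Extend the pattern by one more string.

Each string has the form o^{2n} e^{2n} t^{3n+1} (n = 1, 2, …).
For the next term, n = 4, so the run lengths are 8, 8, 13.

ooooooooeeeeeeeettttttttttttt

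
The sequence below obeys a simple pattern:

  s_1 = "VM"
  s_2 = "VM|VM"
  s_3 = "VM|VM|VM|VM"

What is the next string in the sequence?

Every step duplicates the string with '|' between the halves.
Doubling VM|VM|VM|VM with '|' between the halves:

VM|VM|VM|VM|VM|VM|VM|VM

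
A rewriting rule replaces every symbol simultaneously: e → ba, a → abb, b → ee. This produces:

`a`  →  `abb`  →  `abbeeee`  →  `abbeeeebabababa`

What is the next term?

Rewriting the 15 symbols of abbeeeebabababa one by one yields abb ee ee ba ba ba ba ee abb ee abb ee abb ee abb; concatenated:

abbeeeebabababaeeabbeeabbeeabbeeabb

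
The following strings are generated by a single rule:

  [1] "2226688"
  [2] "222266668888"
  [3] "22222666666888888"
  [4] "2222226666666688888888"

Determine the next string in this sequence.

The n-th term is n+2 2's then 2n 6's then 2n 8's (n = 1, 2, …).
At n = 5 the blocks have lengths 7, 10, 10.

222222266666666668888888888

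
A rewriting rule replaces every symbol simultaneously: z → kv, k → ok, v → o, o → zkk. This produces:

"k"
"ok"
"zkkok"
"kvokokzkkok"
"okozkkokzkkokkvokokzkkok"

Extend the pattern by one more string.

zkkokzkkkvokokzkkokkvokokzkkokokozkkokzkkokkvokokzkkok

φ(okozkkokzkkokkvokokzkkok) expands symbol-by-symbol to zkk ok zkk kv ok ok zkk ok kv ok ok zkk ok ok o zkk ok zkk ok kv ok ok zkk ok; joining the 24 pieces gives the next term.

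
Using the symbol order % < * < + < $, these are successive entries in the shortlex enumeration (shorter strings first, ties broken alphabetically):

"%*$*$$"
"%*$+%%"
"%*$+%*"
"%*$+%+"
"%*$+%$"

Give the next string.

Find the rightmost character of %*$+%$ below $, bump it to the next letter, and reset everything to its right to %.

%*$+*%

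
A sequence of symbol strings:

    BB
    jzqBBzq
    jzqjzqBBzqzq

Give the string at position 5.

s(k+1) = jzq·s(k)·zq, so each term gains jzq as a prefix and zq as a suffix.
From jzqjzqBBzqzq, 2 further steps: jzqjzqBBzqzq → jzqjzqjzqBBzqzqzq → (answer).

jzqjzqjzqjzqBBzqzqzqzq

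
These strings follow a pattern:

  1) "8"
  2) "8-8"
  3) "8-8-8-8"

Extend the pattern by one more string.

8-8-8-8-8-8-8-8

s(k+1) = s(k)·-·s(k) — each term doubles the last with '-' between the halves.
One more doubling of 8-8-8-8 gives the answer.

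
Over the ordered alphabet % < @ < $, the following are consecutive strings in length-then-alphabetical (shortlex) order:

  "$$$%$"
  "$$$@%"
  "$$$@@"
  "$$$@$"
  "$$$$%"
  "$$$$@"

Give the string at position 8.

%%%%%%

Continuing the enumeration 2 steps past $$$$@: $$$$@ → $$$$$ → (answer).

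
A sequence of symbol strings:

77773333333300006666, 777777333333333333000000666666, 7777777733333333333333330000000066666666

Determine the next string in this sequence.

Each string has the form 7^{2n} 3^{4n} 0^{2n} 6^{2n}, where the shown terms are n = 2, 3, 4.
Setting n = 5 gives 10, 20, 10, 10 characters in each block.

77777777773333333333333333333300000000006666666666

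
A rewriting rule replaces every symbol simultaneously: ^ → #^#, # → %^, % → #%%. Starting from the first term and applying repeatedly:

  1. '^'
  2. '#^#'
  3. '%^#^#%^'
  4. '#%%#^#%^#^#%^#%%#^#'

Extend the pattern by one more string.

%^#%%#%%%^#^#%^#%%#^#%^#^#%^#%%#^#%^#%%#%%%^#^#%^

Replace each of the 19 characters of #%%#^#%^#^#%^#%%#^# in place — %^ #%% #%% %^ #^# %^ #%% #^# %^ #^# %^ #%% #^# %^ #%% #%% %^ #^# %^ — and concatenate.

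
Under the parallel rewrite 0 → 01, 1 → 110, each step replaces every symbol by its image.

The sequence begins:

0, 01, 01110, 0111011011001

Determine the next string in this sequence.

Rewriting the 13 symbols of 0111011011001 one by one yields 01 110 110 110 01 110 110 01 110 110 01 01 110; concatenated:

0111011011001110110011101100101110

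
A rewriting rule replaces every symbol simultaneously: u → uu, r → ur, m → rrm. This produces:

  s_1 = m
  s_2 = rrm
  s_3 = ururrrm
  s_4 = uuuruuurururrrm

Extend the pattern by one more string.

Rewriting the 15 symbols of uuuruuurururrrm one by one yields uu uu uu ur uu uu uu ur uu ur uu ur ur ur rrm; concatenated:

uuuuuuuruuuuuuuruuuruuurururrrm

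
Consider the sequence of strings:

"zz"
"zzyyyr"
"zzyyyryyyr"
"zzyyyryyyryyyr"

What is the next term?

The strings grow by a fixed suffix yyyr each time.
So the next term is zzyyyryyyryyyr·yyyr.

zzyyyryyyryyyryyyr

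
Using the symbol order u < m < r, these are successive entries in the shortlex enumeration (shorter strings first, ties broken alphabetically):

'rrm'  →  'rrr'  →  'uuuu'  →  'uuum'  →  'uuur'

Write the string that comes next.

Find the rightmost character of uuur below r, bump it to the next letter, and reset everything to its right to u.

uumu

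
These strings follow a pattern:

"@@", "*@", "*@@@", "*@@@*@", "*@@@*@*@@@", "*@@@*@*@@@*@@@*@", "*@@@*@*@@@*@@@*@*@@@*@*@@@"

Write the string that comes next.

*@@@*@*@@@*@@@*@*@@@*@*@@@*@@@*@*@@@*@@@*@

Each term (from the third on) is the previous term followed by the one before it: term 3 = *@·@@ = *@@@.
So term 8 is *@@@*@*@@@*@@@*@*@@@*@*@@@·*@@@*@*@@@*@@@*@.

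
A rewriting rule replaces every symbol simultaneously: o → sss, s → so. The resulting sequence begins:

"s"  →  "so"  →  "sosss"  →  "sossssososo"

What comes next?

Apply φ to sossssososo symbol by symbol: s→so, o→sss, s→so, s→so, s→so, s→so, o→sss, s→so, o→sss, s→so, o→sss; joined: so sss so so so so sss so sss so sss.

sossssosososossssossssosss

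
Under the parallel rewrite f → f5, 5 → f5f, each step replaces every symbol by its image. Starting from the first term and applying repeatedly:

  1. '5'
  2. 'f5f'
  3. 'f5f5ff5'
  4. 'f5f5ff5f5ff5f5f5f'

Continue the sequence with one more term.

f5f5ff5f5ff5f5f5ff5f5ff5f5f5ff5f5ff5f5ff5

φ(f5f5ff5f5ff5f5f5f) expands symbol-by-symbol to f5 f5f f5 f5f f5 f5 f5f f5 f5f f5 f5 f5f f5 f5f f5 f5f f5; joining the 17 pieces gives the next term.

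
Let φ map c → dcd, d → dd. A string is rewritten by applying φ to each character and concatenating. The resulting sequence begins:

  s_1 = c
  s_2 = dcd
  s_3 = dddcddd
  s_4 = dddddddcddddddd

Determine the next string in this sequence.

dddddddddddddddcddddddddddddddd

Replace each of the 15 characters of dddddddcddddddd in place — dd dd dd dd dd dd dd dcd dd dd dd dd dd dd dd — and concatenate.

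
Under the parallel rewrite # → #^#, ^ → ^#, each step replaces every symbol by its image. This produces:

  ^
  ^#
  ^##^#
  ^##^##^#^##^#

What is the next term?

φ(^##^##^#^##^#) expands symbol-by-symbol to ^# #^# #^# ^# #^# #^# ^# #^# ^# #^# #^# ^# #^#; joining the 13 pieces gives the next term.

^##^##^#^##^##^#^##^#^##^##^#^##^#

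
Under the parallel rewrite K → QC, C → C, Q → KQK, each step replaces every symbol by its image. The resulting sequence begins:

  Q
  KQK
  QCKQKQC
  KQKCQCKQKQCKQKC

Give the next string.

Applying the rule to each of the 15 symbols of KQKCQCKQKQCKQKC gives the pieces QC KQK QC C KQK C QC KQK QC KQK C QC KQK QC C, which concatenate to the answer.

QCKQKQCCKQKCQCKQKQCKQKCQCKQKQCC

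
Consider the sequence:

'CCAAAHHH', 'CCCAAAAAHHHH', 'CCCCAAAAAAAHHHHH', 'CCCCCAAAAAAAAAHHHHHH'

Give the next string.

CCCCCCAAAAAAAAAAAHHHHHHH

The n-th term is n+1 C's then 2n+1 A's then n+2 H's (n = 1, 2, …).
For the next term, n = 5, so the run lengths are 6, 11, 7.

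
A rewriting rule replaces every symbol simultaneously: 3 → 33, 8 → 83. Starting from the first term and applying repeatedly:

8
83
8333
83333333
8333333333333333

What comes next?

φ(8333333333333333) expands symbol-by-symbol to 83 33 33 33 33 33 33 33 33 33 33 33 33 33 33 33; joining the 16 pieces gives the next term.

83333333333333333333333333333333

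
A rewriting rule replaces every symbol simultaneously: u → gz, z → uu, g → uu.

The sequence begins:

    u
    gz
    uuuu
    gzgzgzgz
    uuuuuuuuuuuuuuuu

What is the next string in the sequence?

φ(uuuuuuuuuuuuuuuu) expands symbol-by-symbol to gz gz gz gz gz gz gz gz gz gz gz gz gz gz gz gz; joining the 16 pieces gives the next term.

gzgzgzgzgzgzgzgzgzgzgzgzgzgzgzgz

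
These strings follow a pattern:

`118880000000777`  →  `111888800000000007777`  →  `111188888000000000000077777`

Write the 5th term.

111111888888800000000000000000007777777

Reading off run lengths: 1 runs 2, 3, 4; 8 runs 3, 4, 5; 0 runs 7, 10, 13; 7 runs 3, 4, 5 — each is linear in n, where the shown terms are n = 2, 3, 4.
Setting n = 6 gives 6, 7, 19, 7 characters in each block.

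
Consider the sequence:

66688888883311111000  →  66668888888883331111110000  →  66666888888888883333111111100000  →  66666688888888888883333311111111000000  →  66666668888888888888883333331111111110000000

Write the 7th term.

66666666688888888888888888883333333311111111111000000000

Each string has the form 6^{n} 8^{2n+1} 3^{n-1} 1^{n+2} 0^{n}, where the shown terms are n = 3, 4, 5, 6, 7.
For term 7, n = 9, so the run lengths are 9, 19, 8, 11, 9.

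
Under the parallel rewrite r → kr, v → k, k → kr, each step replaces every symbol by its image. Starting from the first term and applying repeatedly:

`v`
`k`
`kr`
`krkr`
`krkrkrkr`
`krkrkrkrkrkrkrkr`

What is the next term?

φ(krkrkrkrkrkrkrkr) expands symbol-by-symbol to kr kr kr kr kr kr kr kr kr kr kr kr kr kr kr kr; joining the 16 pieces gives the next term.

krkrkrkrkrkrkrkrkrkrkrkrkrkrkrkr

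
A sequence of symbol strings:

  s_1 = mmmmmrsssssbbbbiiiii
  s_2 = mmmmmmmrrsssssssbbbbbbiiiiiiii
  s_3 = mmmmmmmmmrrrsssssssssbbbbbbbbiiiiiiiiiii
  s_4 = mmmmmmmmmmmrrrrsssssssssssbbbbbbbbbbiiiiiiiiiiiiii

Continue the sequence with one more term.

mmmmmmmmmmmmmrrrrrsssssssssssssbbbbbbbbbbbbiiiiiiiiiiiiiiiii

Term n consists of 2n+3 m's, followed by n r's, followed by 2n+3 s's, followed by 2n+2 b's, followed by 3n+2 i's (n = 1, 2, …).
For the next term, n = 5, so the run lengths are 13, 5, 13, 12, 17.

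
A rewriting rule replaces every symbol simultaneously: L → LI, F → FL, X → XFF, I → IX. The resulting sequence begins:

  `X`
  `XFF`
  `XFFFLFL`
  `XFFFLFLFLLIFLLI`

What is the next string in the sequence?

XFFFLFLFLLIFLLIFLLILIIXFLLILIIX

φ(XFFFLFLFLLIFLLI) expands symbol-by-symbol to XFF FL FL FL LI FL LI FL LI LI IX FL LI LI IX; joining the 15 pieces gives the next term.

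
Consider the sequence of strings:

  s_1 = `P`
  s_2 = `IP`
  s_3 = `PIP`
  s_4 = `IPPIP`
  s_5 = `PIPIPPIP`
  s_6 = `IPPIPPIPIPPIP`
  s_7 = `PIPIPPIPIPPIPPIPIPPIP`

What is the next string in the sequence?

IPPIPPIPIPPIPPIPIPPIPIPPIPPIPIPPIP

From term 3 onward, concatenate the second-to-last term with the last: P·IP = PIP, IP·PIP = IPPIP, …
The next term joins IPPIPPIPIPPIP and PIPIPPIPIPPIPPIPIPPIP.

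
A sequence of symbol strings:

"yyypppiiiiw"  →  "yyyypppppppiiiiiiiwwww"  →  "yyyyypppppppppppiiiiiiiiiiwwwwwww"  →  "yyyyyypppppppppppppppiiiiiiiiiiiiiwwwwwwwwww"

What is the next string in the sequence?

yyyyyyypppppppppppppppppppiiiiiiiiiiiiiiiiwwwwwwwwwwwww

Reading off run lengths: y runs 3, 4, 5, 6; p runs 3, 7, 11, 15; i runs 4, 7, 10, 13; w runs 1, 4, 7, 10 — each is linear in n (n = 1, 2, …).
Setting n = 5 gives 7, 19, 16, 13 characters in each block.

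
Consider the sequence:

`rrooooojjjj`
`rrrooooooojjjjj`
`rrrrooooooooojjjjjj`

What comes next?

The n-th term is n-1 r's then 2n-1 o's then n+1 j's, where the shown terms are n = 3, 4, 5.
At n = 6 the blocks have lengths 5, 11, 7.

rrrrrooooooooooojjjjjjj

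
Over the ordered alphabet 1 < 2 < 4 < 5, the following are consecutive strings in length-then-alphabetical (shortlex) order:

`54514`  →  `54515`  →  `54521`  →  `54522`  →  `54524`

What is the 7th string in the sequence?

54541

Continuing the enumeration 2 steps past 54524: 54524 → 54525 → (answer).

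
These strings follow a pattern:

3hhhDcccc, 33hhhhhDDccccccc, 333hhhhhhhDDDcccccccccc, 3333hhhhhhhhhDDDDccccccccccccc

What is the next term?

Term n consists of n 3's, followed by 2n+1 h's, followed by n D's, followed by 3n+1 c's (n = 1, 2, …).
At n = 5 the blocks have lengths 5, 11, 5, 16.

33333hhhhhhhhhhhDDDDDcccccccccccccccc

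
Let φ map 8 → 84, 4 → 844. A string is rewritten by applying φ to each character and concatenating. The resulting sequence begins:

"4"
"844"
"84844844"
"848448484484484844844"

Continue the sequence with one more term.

φ(848448484484484844844) expands symbol-by-symbol to 84 844 84 844 844 84 844 84 844 844 84 844 844 84 844 84 844 844 84 844 844; joining the 21 pieces gives the next term.

8484484844844848448484484484844844848448484484484844844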